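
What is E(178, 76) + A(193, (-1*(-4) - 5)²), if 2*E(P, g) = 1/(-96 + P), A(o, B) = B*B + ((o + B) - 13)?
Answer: 29849/164 ≈ 182.01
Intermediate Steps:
A(o, B) = -13 + B + o + B² (A(o, B) = B² + ((B + o) - 13) = B² + (-13 + B + o) = -13 + B + o + B²)
E(P, g) = 1/(2*(-96 + P))
E(178, 76) + A(193, (-1*(-4) - 5)²) = 1/(2*(-96 + 178)) + (-13 + (-1*(-4) - 5)² + 193 + ((-1*(-4) - 5)²)²) = (½)/82 + (-13 + (4 - 5)² + 193 + ((4 - 5)²)²) = (½)*(1/82) + (-13 + (-1)² + 193 + ((-1)²)²) = 1/164 + (-13 + 1 + 193 + 1²) = 1/164 + (-13 + 1 + 193 + 1) = 1/164 + 182 = 29849/164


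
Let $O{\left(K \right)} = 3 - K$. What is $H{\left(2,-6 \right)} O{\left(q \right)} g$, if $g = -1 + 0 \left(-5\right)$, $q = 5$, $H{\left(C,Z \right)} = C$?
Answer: $4$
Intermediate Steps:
$g = -1$ ($g = -1 + 0 = -1$)
$H{\left(2,-6 \right)} O{\left(q \right)} g = 2 \left(3 - 5\right) \left(-1\right) = 2 \left(-2\right) \left(-1\right) = \left(-4\right) \left(-1\right) = 4$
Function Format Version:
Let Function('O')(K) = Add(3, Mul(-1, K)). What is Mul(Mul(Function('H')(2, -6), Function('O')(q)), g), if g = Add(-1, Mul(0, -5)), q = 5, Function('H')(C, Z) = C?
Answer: 4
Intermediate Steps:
g = -1 (g = Add(-1, 0) = -1)
Mul(Mul(Function('H')(2, -6), Function('O')(q)), g) = Mul(Mul(2, Add(3, Mul(-1, 5))), -1) = Mul(Mul(2, Add(3, -5)), -1) = Mul(Mul(2, -2), -1) = Mul(-4, -1) = 4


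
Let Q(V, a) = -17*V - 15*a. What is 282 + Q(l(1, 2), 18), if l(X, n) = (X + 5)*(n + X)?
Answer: -294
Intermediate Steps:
l(X, n) = (5 + X)*(X + n)
282 + Q(l(1, 2), 18) = 282 + (-17*(1**2 + 5*1 + 5*2 + 1*2) - 15*18) = 282 + (-17*(1 + 5 + 10 + 2) - 270) = 282 + (-17*18 - 270) = 282 + (-306 - 270) = 282 - 576 = -294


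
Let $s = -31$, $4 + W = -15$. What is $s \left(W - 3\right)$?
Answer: $682$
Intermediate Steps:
$W = -19$ ($W = -4 - 15 = -19$)
$s \left(W - 3\right) = - 31 \left(-19 - 3\right) = \left(-31\right) \left(-22\right) = 682$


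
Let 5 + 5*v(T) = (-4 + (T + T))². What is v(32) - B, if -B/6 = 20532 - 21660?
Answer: -6049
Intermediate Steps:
B = 6768 (B = -6*(20532 - 21660) = -6*(-1128) = 6768)
v(T) = -1 + (-4 + 2*T)²/5 (v(T) = -1 + (-4 + (T + T))²/5 = -1 + (-4 + 2*T)²/5)
v(32) - B = (-1 + 4*(-2 + 32)²/5) - 1*6768 = (-1 + (⅘)*30²) - 6768 = (-1 + (⅘)*900) - 6768 = (-1 + 720) - 6768 = 719 - 6768 = -6049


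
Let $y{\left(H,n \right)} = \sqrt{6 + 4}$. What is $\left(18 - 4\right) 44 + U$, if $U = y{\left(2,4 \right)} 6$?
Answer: $616 + 6 \sqrt{10} \approx 634.97$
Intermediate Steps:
$y{\left(H,n \right)} = \sqrt{10}$
$U = 6 \sqrt{10}$ ($U = \sqrt{10} \cdot 6 = 6 \sqrt{10} \approx 18.974$)
$\left(18 - 4\right) 44 + U = \left(18 - 4\right) 44 + 6 \sqrt{10} = 14 \cdot 44 + 6 \sqrt{10} = 616 + 6 \sqrt{10}$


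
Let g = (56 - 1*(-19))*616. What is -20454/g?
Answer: -487/1100 ≈ -0.44273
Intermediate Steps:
g = 46200 (g = (56 + 19)*616 = 75*616 = 46200)
-20454/g = -20454/46200 = -20454*1/46200 = -487/1100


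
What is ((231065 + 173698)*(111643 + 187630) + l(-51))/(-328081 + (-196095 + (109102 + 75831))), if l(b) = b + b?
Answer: -40378212399/113081 ≈ -3.5707e+5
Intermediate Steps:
l(b) = 2*b
((231065 + 173698)*(111643 + 187630) + l(-51))/(-328081 + (-196095 + (109102 + 75831))) = ((231065 + 173698)*(111643 + 187630) + 2*(-51))/(-328081 + (-196095 + (109102 + 75831))) = (404763*299273 - 102)/(-328081 + (-196095 + 184933)) = (121134637299 - 102)/(-328081 - 11162) = 121134637197/(-339243) = 121134637197*(-1/339243) = -40378212399/113081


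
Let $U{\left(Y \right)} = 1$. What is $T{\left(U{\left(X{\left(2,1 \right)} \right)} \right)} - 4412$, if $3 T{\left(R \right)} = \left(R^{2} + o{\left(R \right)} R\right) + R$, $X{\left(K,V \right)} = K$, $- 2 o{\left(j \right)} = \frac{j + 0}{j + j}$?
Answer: $- \frac{52937}{12} \approx -4411.4$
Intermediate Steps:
$o{\left(j \right)} = - \frac{1}{4}$ ($o{\left(j \right)} = - \frac{\left(j + 0\right) \frac{1}{j + j}}{2} = - \frac{j \frac{1}{2 j}}{2} = \left(- \frac{1}{2}\right) \frac{1}{2} = - \frac{1}{4}$)
$T{\left(R \right)} = \frac{R^{2}}{3} + \frac{R}{4}$ ($T{\left(R \right)} = \frac{\left(R^{2} - \frac{R}{4}\right) + R}{3} = \frac{R^{2} + \frac{3 R}{4}}{3} = \frac{R^{2}}{3} + \frac{R}{4}$)
$T{\left(U{\left(X{\left(2,1 \right)} \right)} \right)} - 4412 = \frac{1}{12} \cdot 1 \left(3 + 4 \cdot 1\right) - 4412 = \frac{1}{12} \cdot 1 \left(3 + 4\right) - 4412 = \frac{1}{12} \cdot 1 \cdot 7 - 4412 = \frac{7}{12} - 4412 = - \frac{52937}{12}$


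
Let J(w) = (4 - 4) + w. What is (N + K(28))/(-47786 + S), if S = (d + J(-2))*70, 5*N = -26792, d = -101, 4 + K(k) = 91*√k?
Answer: 6703/68745 - 91*√7/27498 ≈ 0.088750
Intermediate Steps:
K(k) = -4 + 91*√k
J(w) = w (J(w) = 0 + w = w)
N = -26792/5 (N = (⅕)*(-26792) = -26792/5 ≈ -5358.4)
S = -7210 (S = (-101 - 2)*70 = -103*70 = -7210)
(N + K(28))/(-47786 + S) = (-26792/5 + (-4 + 91*√28))/(-47786 - 7210) = (-26792/5 + (-4 + 91*(2*√7)))/(-54996) = (-26792/5 + (-4 + 182*√7))*(-1/54996) = (-26812/5 + 182*√7)*(-1/54996) = 6703/68745 - 91*√7/27498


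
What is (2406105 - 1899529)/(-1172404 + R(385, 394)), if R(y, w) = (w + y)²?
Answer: -506576/565563 ≈ -0.89570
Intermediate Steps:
(2406105 - 1899529)/(-1172404 + R(385, 394)) = (2406105 - 1899529)/(-1172404 + (394 + 385)²) = 506576/(-1172404 + 779²) = 506576/(-1172404 + 606841) = 506576/(-565563) = 506576*(-1/565563) = -506576/565563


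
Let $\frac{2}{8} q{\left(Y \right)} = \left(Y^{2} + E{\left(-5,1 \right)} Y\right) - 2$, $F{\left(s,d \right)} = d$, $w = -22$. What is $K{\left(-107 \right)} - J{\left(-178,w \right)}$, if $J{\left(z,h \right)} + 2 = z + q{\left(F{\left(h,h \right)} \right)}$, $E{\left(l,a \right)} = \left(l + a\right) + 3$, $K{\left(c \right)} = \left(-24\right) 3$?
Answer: $-1908$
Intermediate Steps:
$K{\left(c \right)} = -72$
$E{\left(l,a \right)} = 3 + a + l$ ($E{\left(l,a \right)} = \left(a + l\right) + 3 = 3 + a + l$)
$q{\left(Y \right)} = -8 - 4 Y + 4 Y^{2}$ ($q{\left(Y \right)} = 4 \left(\left(Y^{2} + \left(3 + 1 - 5\right) Y\right) - 2\right) = 4 \left(\left(Y^{2} - Y\right) - 2\right) = 4 \left(-2 + Y^{2} - Y\right) = -8 - 4 Y + 4 Y^{2}$)
$J{\left(z,h \right)} = -10 + z - 4 h + 4 h^{2}$ ($J{\left(z,h \right)} = -2 - \left(8 - z - 4 h^{2} + 4 h\right) = -2 + \left(-8 + z - 4 h + 4 h^{2}\right) = -10 + z - 4 h + 4 h^{2}$)
$K{\left(-107 \right)} - J{\left(-178,w \right)} = -72 - \left(-10 - 178 - -88 + 4 \left(-22\right)^{2}\right) = -72 - \left(-10 - 178 + 88 + 4 \cdot 484\right) = -72 - \left(-10 - 178 + 88 + 1936\right) = -72 - 1836 = -1908$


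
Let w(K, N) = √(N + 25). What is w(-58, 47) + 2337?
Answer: 2337 + 6*√2 ≈ 2345.5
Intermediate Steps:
w(K, N) = √(25 + N)
w(-58, 47) + 2337 = √(25 + 47) + 2337 = √72 + 2337 = 6*√2 + 2337 = 2337 + 6*√2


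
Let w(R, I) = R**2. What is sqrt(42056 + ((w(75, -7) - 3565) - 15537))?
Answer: sqrt(28579) ≈ 169.05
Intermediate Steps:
sqrt(42056 + ((w(75, -7) - 3565) - 15537)) = sqrt(42056 + ((75**2 - 3565) - 15537)) = sqrt(42056 + ((5625 - 3565) - 15537)) = sqrt(42056 + (2060 - 15537)) = sqrt(42056 - 13477) = sqrt(28579)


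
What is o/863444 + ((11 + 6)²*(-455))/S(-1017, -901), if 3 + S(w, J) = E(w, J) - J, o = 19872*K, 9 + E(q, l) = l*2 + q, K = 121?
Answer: 5908963847/83322346 ≈ 70.917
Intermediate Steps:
E(q, l) = -9 + q + 2*l (E(q, l) = -9 + (l*2 + q) = -9 + (2*l + q) = -9 + (q + 2*l) = -9 + q + 2*l)
o = 2404512 (o = 19872*121 = 2404512)
S(w, J) = -12 + J + w (S(w, J) = -3 + ((-9 + w + 2*J) - J) = -3 + (-9 + J + w) = -12 + J + w)
o/863444 + ((11 + 6)²*(-455))/S(-1017, -901) = 2404512/863444 + ((11 + 6)²*(-455))/(-12 - 901 - 1017) = 2404512*(1/863444) + (17²*(-455))/(-1930) = 601128/215861 + (289*(-455))*(-1/1930) = 601128/215861 - 131495*(-1/1930) = 601128/215861 + 26299/386 = 5908963847/83322346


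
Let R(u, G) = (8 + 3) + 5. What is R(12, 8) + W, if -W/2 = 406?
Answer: -796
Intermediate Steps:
R(u, G) = 16 (R(u, G) = 11 + 5 = 16)
W = -812 (W = -2*406 = -812)
R(12, 8) + W = 16 - 812 = -796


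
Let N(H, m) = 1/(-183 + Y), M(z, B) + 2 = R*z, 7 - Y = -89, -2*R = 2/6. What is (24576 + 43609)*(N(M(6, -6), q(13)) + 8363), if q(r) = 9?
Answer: 49610042300/87 ≈ 5.7023e+8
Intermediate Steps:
R = -1/6 ≈ -0.16667
Y = 96 (Y = 7 - 1*(-89) = 7 + 89 = 96)
M(z, B) = -2 - z/6
N(H, m) = -1/87 (N(H, m) = 1/(-183 + 96) = 1/(-87) = -1/87)
(24576 + 43609)*(N(M(6, -6), q(13)) + 8363) = (24576 + 43609)*(-1/87 + 8363) = 68185*(727580/87) = 49610042300/87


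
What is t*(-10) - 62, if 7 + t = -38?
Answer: 388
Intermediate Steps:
t = -45 (t = -7 - 38 = -45)
t*(-10) - 62 = -45*(-10) - 62 = 450 - 62 = 388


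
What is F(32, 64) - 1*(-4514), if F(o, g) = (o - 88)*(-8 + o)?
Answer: 3170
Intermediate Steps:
F(o, g) = (-88 + o)*(-8 + o)
F(32, 64) - 1*(-4514) = (704 + 32² - 96*32) - 1*(-4514) = (704 + 1024 - 3072) + 4514 = -1344 + 4514 = 3170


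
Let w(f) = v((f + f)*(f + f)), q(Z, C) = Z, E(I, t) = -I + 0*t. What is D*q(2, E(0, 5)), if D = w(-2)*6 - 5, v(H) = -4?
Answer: -58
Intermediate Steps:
E(I, t) = -I (E(I, t) = -I + 0 = -I)
w(f) = -4
D = -29 (D = -4*6 - 5 = -24 - 5 = -29)
D*q(2, E(0, 5)) = -29*2 = -58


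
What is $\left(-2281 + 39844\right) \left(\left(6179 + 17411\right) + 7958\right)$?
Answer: $1185037524$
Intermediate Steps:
$\left(-2281 + 39844\right) \left(\left(6179 + 17411\right) + 7958\right) = 37563 \left(23590 + 7958\right) = 37563 \cdot 31548 = 1185037524$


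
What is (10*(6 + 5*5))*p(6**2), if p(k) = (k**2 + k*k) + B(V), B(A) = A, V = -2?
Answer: 802900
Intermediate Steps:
p(k) = -2 + 2*k**2 (p(k) = (k**2 + k*k) - 2 = (k**2 + k**2) - 2 = 2*k**2 - 2 = -2 + 2*k**2)
(10*(6 + 5*5))*p(6**2) = (10*(6 + 5*5))*(-2 + 2*(6**2)**2) = (10*(6 + 25))*(-2 + 2*36**2) = (10*31)*(-2 + 2*1296) = 310*(-2 + 2592) = 310*2590 = 802900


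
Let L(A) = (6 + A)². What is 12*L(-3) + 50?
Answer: 158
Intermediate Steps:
12*L(-3) + 50 = 12*(6 - 3)² + 50 = 12*3² + 50 = 12*9 + 50 = 108 + 50 = 158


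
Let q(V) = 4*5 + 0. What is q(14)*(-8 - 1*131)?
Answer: -2780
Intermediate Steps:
q(V) = 20 (q(V) = 20 + 0 = 20)
q(14)*(-8 - 1*131) = 20*(-8 - 1*131) = 20*(-8 - 131) = 20*(-139) = -2780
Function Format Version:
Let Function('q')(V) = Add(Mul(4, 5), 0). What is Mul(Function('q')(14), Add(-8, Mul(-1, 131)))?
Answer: -2780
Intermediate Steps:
Function('q')(V) = 20 (Function('q')(V) = Add(20, 0) = 20)
Mul(Function('q')(14), Add(-8, Mul(-1, 131))) = Mul(20, Add(-8, Mul(-1, 131))) = Mul(20, Add(-8, -131)) = Mul(20, -139) = -2780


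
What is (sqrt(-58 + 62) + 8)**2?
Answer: 100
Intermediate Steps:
(sqrt(-58 + 62) + 8)**2 = (sqrt(4) + 8)**2 = (2 + 8)**2 = 10**2 = 100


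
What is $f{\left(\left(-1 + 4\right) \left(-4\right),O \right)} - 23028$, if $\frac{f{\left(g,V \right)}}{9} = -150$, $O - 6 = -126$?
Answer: $-24378$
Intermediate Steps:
$O = -120$ ($O = 6 - 126 = -120$)
$f{\left(g,V \right)} = -1350$ ($f{\left(g,V \right)} = 9 \left(-150\right) = -1350$)
$f{\left(\left(-1 + 4\right) \left(-4\right),O \right)} - 23028 = -1350 - 23028 = -24378$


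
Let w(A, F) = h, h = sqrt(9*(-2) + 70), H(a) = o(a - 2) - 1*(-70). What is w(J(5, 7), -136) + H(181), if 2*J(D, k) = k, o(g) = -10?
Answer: 60 + 2*sqrt(13) ≈ 67.211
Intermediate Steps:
J(D, k) = k/2
H(a) = 60 (H(a) = -10 - 1*(-70) = -10 + 70 = 60)
h = 2*sqrt(13) (h = sqrt(-18 + 70) = sqrt(52) = 2*sqrt(13) ≈ 7.2111)
w(A, F) = 2*sqrt(13)
w(J(5, 7), -136) + H(181) = 2*sqrt(13) + 60 = 60 + 2*sqrt(13)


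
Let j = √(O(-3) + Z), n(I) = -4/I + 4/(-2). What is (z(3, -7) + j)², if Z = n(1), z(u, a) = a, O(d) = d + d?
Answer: 37 - 28*I*√3 ≈ 37.0 - 48.497*I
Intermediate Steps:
O(d) = 2*d
n(I) = -2 - 4/I (n(I) = -4/I + 4*(-½) = -4/I - 2 = -2 - 4/I)
Z = -6 (Z = -2 - 4/1 = -2 - 4*1 = -2 - 4 = -6)
j = 2*I*√3 (j = √(2*(-3) - 6) = √(-6 - 6) = √(-12) = 2*I*√3 ≈ 3.4641*I)
(z(3, -7) + j)² = (-7 + 2*I*√3)²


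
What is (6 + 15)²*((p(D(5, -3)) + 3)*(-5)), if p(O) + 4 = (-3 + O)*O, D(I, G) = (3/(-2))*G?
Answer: -50715/4 ≈ -12679.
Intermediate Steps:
D(I, G) = -3*G/2 (D(I, G) = (3*(-½))*G = -3*G/2)
p(O) = -4 + O*(-3 + O) (p(O) = -4 + (-3 + O)*O = -4 + O*(-3 + O))
(6 + 15)²*((p(D(5, -3)) + 3)*(-5)) = (6 + 15)²*(((-4 + (-3/2*(-3))² - (-9)*(-3)/2) + 3)*(-5)) = 21²*(((-4 + (9/2)² - 3*9/2) + 3)*(-5)) = 441*(((-4 + 81/4 - 27/2) + 3)*(-5)) = 441*((11/4 + 3)*(-5)) = 441*((23/4)*(-5)) = 441*(-115/4) = -50715/4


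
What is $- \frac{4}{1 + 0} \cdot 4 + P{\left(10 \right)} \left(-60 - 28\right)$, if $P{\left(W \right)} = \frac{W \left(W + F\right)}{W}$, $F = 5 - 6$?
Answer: $-808$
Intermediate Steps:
$F = -1$
$P{\left(W \right)} = -1 + W$ ($P{\left(W \right)} = \frac{W \left(W - 1\right)}{W} = \frac{W \left(-1 + W\right)}{W} = -1 + W$)
$- \frac{4}{1 + 0} \cdot 4 + P{\left(10 \right)} \left(-60 - 28\right) = - \frac{4}{1 + 0} \cdot 4 + \left(-1 + 10\right) \left(-60 - 28\right) = - \frac{4}{1} \cdot 4 + 9 \left(-88\right) = \left(-4\right) 1 \cdot 4 - 792 = \left(-4\right) 4 - 792 = -16 - 792 = -808$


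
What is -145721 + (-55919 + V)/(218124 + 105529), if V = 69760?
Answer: -47163024972/323653 ≈ -1.4572e+5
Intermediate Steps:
-145721 + (-55919 + V)/(218124 + 105529) = -145721 + (-55919 + 69760)/(218124 + 105529) = -145721 + 13841/323653 = -47163024972/323653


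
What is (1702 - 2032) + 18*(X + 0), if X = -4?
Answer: -402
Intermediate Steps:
(1702 - 2032) + 18*(X + 0) = (1702 - 2032) + 18*(-4 + 0) = -330 + 18*(-4) = -330 - 72 = -402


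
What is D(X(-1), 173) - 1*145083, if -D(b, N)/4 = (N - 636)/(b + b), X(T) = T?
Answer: -146009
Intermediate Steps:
D(b, N) = -2*(-636 + N)/b (D(b, N) = -4*(N - 636)/(b + b) = -4*(-636 + N)/(2*b) = -4*(-636 + N)*1/(2*b) = -2*(-636 + N)/b)
D(X(-1), 173) - 1*145083 = 2*(636 - 1*173)/(-1) - 1*145083 = 2*(-1)*(636 - 173) - 145083 = 2*(-1)*463 - 145083 = -926 - 145083 = -146009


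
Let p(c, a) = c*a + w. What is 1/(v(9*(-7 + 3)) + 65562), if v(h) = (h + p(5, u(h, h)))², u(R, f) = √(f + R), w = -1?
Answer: I/(2220*√2 + 65131*I) ≈ 1.5318e-5 + 7.3839e-7*I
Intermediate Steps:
u(R, f) = √(R + f)
p(c, a) = -1 + a*c (p(c, a) = c*a - 1 = a*c - 1 = -1 + a*c)
v(h) = (-1 + h + 5*√2*√h)² (v(h) = (h + (-1 + √(h + h)*5))² = (h + (-1 + √(2*h)*5))² = (h + (-1 + (√2*√h)*5))² = (h + (-1 + 5*√2*√h))² = (-1 + h + 5*√2*√h)²)
1/(v(9*(-7 + 3)) + 65562) = 1/((-1 + 9*(-7 + 3) + 5*√2*√(9*(-7 + 3)))² + 65562) = 1/((-1 + 9*(-4) + 5*√2*√(9*(-4)))² + 65562) = 1/((-1 - 36 + 5*√2*√(-36))² + 65562) = 1/((-1 - 36 + 5*√2*(6*I))² + 65562) = 1/((-1 - 36 + 30*I*√2)² + 65562) = 1/((-37 + 30*I*√2)² + 65562) = 1/(65562 + (-37 + 30*I*√2)²)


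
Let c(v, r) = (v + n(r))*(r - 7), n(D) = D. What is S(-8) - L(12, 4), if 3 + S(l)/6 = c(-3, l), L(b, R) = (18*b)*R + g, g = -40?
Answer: 148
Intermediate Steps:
L(b, R) = -40 + 18*R*b (L(b, R) = (18*b)*R - 40 = 18*R*b - 40 = -40 + 18*R*b)
c(v, r) = (-7 + r)*(r + v) (c(v, r) = (v + r)*(r - 7) = (r + v)*(-7 + r) = (-7 + r)*(r + v))
S(l) = 108 - 60*l + 6*l² (S(l) = -18 + 6*(l² - 7*l - 7*(-3) + l*(-3)) = -18 + 6*(l² - 7*l + 21 - 3*l) = -18 + 6*(21 + l² - 10*l) = -18 + (126 - 60*l + 6*l²) = 108 - 60*l + 6*l²)
S(-8) - L(12, 4) = (108 - 60*(-8) + 6*(-8)²) - (-40 + 18*4*12) = (108 + 480 + 6*64) - (-40 + 864) = (108 + 480 + 384) - 1*824 = 972 - 824 = 148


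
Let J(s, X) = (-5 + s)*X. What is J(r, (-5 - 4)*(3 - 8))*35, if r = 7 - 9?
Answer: -11025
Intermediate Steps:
r = -2
J(s, X) = X*(-5 + s)
J(r, (-5 - 4)*(3 - 8))*35 = (((-5 - 4)*(3 - 8))*(-5 - 2))*35 = (-9*(-5)*(-7))*35 = (45*(-7))*35 = -315*35 = -11025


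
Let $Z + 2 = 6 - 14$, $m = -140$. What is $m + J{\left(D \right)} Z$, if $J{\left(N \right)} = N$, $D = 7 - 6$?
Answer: $-150$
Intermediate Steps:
$D = 1$
$Z = -10$ ($Z = -2 + \left(6 - 14\right) = -2 - 8 = -10$)
$m + J{\left(D \right)} Z = -140 + 1 \left(-10\right) = -140 - 10 = -150$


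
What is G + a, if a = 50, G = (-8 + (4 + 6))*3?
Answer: 56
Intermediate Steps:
G = 6 (G = (-8 + 10)*3 = 2*3 = 6)
G + a = 6 + 50 = 56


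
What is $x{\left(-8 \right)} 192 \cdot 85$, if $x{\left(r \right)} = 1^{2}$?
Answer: $16320$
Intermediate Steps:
$x{\left(r \right)} = 1$
$x{\left(-8 \right)} 192 \cdot 85 = 1 \cdot 192 \cdot 85 = 192 \cdot 85 = 16320$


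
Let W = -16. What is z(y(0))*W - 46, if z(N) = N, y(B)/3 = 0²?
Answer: -46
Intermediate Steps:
y(B) = 0 (y(B) = 3*0² = 3*0 = 0)
z(y(0))*W - 46 = 0*(-16) - 46 = 0 - 46 = -46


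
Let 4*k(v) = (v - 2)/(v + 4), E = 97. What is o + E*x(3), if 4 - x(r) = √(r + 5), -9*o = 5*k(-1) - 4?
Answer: 4663/12 - 194*√2 ≈ 114.23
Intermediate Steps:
k(v) = (-2 + v)/(4*(4 + v)) (k(v) = ((v - 2)/(v + 4))/4 = ((-2 + v)/(4 + v))/4 = (-2 + v)/(4*(4 + v)))
o = 7/12 (o = -(5*((-2 - 1)/(4*(4 - 1))) - 4)/9 = -(5*((¼)*(-3)/3) - 4)/9 = -(5*((¼)*(⅓)*(-3)) - 4)/9 = -(5*(-¼) - 4)/9 = -(-5/4 - 4)/9 = -⅑*(-21/4) = 7/12 ≈ 0.58333)
x(r) = 4 - √(5 + r) (x(r) = 4 - √(r + 5) = 4 - √(5 + r))
o + E*x(3) = 7/12 + 97*(4 - √(5 + 3)) = 7/12 + 97*(4 - √8) = 7/12 + 97*(4 - 2*√2) = 7/12 + (388 - 194*√2) = 4663/12 - 194*√2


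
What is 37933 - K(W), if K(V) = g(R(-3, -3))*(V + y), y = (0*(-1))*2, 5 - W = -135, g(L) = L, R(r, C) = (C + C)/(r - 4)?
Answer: 37813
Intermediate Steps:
R(r, C) = 2*C/(-4 + r) (R(r, C) = (2*C)/(-4 + r) = 2*C/(-4 + r))
W = 140 (W = 5 - 1*(-135) = 5 + 135 = 140)
y = 0 (y = 0*2 = 0)
K(V) = 6*V/7 (K(V) = (2*(-3)/(-4 - 3))*(V + 0) = (2*(-3)/(-7))*V = (2*(-3)*(-⅐))*V = 6*V/7)
37933 - K(W) = 37933 - 6*140/7 = 37933 - 1*120 = 37933 - 120 = 37813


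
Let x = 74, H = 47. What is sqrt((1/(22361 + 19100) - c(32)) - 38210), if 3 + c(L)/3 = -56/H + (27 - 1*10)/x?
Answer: I*sqrt(794292805942925764510)/144201358 ≈ 195.44*I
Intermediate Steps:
c(L) = -41337/3478 (c(L) = -9 + 3*(-56/47 + (27 - 1*10)/74) = -9 + 3*(-56*1/47 + (27 - 10)*(1/74)) = -9 + 3*(-56/47 + 17*(1/74)) = -9 + 3*(-56/47 + 17/74) = -9 + 3*(-3345/3478) = -9 - 10035/3478 = -41337/3478)
sqrt((1/(22361 + 19100) - c(32)) - 38210) = sqrt((1/(22361 + 19100) - 1*(-41337/3478)) - 38210) = sqrt((1/41461 + 41337/3478) - 38210) = sqrt(1713876835/144201358 - 38210) = sqrt(-5508220012345/144201358) = I*sqrt(794292805942925764510)/144201358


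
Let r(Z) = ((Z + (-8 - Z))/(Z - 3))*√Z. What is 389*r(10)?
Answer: -3112*√10/7 ≈ -1405.9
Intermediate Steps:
r(Z) = -8*√Z/(-3 + Z) (r(Z) = (-8/(-3 + Z))*√Z = -8*√Z/(-3 + Z))
389*r(10) = 389*(-8*√10/(-3 + 10)) = 389*(-8*√10/7) = -3112*√10/7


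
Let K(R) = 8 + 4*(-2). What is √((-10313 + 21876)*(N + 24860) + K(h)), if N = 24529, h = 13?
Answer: √571085007 ≈ 23897.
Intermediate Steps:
K(R) = 0 (K(R) = 8 - 8 = 0)
√((-10313 + 21876)*(N + 24860) + K(h)) = √((-10313 + 21876)*(24529 + 24860) + 0) = √(11563*49389 + 0) = √(571085007 + 0) = √571085007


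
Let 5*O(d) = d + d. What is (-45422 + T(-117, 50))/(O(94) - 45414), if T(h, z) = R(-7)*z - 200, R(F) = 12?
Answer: 112555/113441 ≈ 0.99219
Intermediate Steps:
T(h, z) = -200 + 12*z (T(h, z) = 12*z - 200 = -200 + 12*z)
O(d) = 2*d/5 (O(d) = (d + d)/5 = (2*d)/5 = 2*d/5)
(-45422 + T(-117, 50))/(O(94) - 45414) = (-45422 + (-200 + 12*50))/((⅖)*94 - 45414) = (-45422 + (-200 + 600))/(188/5 - 45414) = (-45422 + 400)/(-226882/5) = -45022*(-5/226882) = 112555/113441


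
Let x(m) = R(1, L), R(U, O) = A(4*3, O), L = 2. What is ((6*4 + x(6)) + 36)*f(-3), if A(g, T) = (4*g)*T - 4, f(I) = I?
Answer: -456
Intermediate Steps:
A(g, T) = -4 + 4*T*g (A(g, T) = 4*T*g - 4 = -4 + 4*T*g)
R(U, O) = -4 + 48*O (R(U, O) = -4 + 4*O*(4*3) = -4 + 4*O*12 = -4 + 48*O)
x(m) = 92 (x(m) = -4 + 48*2 = -4 + 96 = 92)
((6*4 + x(6)) + 36)*f(-3) = ((6*4 + 92) + 36)*(-3) = ((24 + 92) + 36)*(-3) = (116 + 36)*(-3) = 152*(-3) = -456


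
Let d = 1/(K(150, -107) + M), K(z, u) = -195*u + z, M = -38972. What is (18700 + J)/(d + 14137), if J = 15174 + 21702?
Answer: 249494558/63464527 ≈ 3.9312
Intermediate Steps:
J = 36876
K(z, u) = z - 195*u
d = -1/17957 (d = 1/((150 - 195*(-107)) - 38972) = 1/((150 + 20865) - 38972) = 1/(21015 - 38972) = 1/(-17957) = -1/17957 ≈ -5.5689e-5)
(18700 + J)/(d + 14137) = (18700 + 36876)/(-1/17957 + 14137) = 55576/(253858108/17957) = 55576*(17957/253858108) = 249494558/63464527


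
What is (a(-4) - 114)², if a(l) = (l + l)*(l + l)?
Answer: 2500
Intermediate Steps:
a(l) = 4*l² (a(l) = (2*l)*(2*l) = 4*l²)
(a(-4) - 114)² = (4*(-4)² - 114)² = (4*16 - 114)² = (64 - 114)² = (-50)² = 2500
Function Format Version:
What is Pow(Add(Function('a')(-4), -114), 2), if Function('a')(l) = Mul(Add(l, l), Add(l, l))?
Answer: 2500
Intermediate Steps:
Function('a')(l) = Mul(4, Pow(l, 2)) (Function('a')(l) = Mul(Mul(2, l), Mul(2, l)) = Mul(4, Pow(l, 2)))
Pow(Add(Function('a')(-4), -114), 2) = Pow(Add(Mul(4, Pow(-4, 2)), -114), 2) = Pow(Add(Mul(4, 16), -114), 2) = Pow(Add(64, -114), 2) = Pow(-50, 2) = 2500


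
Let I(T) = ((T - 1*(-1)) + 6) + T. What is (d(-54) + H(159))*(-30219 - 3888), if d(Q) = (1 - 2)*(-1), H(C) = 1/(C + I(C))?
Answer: -16541895/484 ≈ -34178.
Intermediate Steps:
I(T) = 7 + 2*T (I(T) = ((T + 1) + 6) + T = ((1 + T) + 6) + T = (7 + T) + T = 7 + 2*T)
H(C) = 1/(7 + 3*C) (H(C) = 1/(C + (7 + 2*C)) = 1/(7 + 3*C))
d(Q) = 1 (d(Q) = -1*(-1) = 1)
(d(-54) + H(159))*(-30219 - 3888) = (1 + 1/(7 + 3*159))*(-30219 - 3888) = (1 + 1/(7 + 477))*(-34107) = (1 + 1/484)*(-34107) = (485/484)*(-34107) = -16541895/484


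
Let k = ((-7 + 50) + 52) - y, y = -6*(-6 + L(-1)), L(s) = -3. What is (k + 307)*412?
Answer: 143376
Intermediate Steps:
y = 54 (y = -6*(-6 - 3) = -6*(-9) = 54)
k = 41 (k = ((-7 + 50) + 52) - 1*54 = (43 + 52) - 54 = 95 - 54 = 41)
(k + 307)*412 = (41 + 307)*412 = 348*412 = 143376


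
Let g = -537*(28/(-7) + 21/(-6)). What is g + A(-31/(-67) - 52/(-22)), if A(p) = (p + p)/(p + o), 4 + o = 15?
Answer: 41044391/10190 ≈ 4027.9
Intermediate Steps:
o = 11 (o = -4 + 15 = 11)
A(p) = 2*p/(11 + p) (A(p) = (p + p)/(p + 11) = (2*p)/(11 + p) = 2*p/(11 + p))
g = 8055/2 (g = -537*(28*(-1/7) + 21*(-1/6)) = -537*(-4 - 7/2) = -537*(-15/2) = 8055/2 ≈ 4027.5)
g + A(-31/(-67) - 52/(-22)) = 8055/2 + 2*(-31/(-67) - 52/(-22))/(11 + (-31/(-67) - 52/(-22))) = 8055/2 + 2*(-31*(-1/67) - 52*(-1/22))/(11 + (-31*(-1/67) - 52*(-1/22))) = 8055/2 + 2*(31/67 + 26/11)/(11 + (31/67 + 26/11)) = 8055/2 + 2*(2083/737)/(11 + 2083/737) = 8055/2 + 2*(2083/737)/(10190/737) = 8055/2 + 2*(2083/737)*(737/10190) = 8055/2 + 2083/5095 = 41044391/10190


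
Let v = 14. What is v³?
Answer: 2744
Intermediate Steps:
v³ = 14³ = 2744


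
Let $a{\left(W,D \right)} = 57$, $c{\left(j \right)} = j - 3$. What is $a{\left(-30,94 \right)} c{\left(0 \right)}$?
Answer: $-171$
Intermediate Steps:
$c{\left(j \right)} = -3 + j$ ($c{\left(j \right)} = j - 3 = -3 + j$)
$a{\left(-30,94 \right)} c{\left(0 \right)} = 57 \left(-3 + 0\right) = 57 \left(-3\right) = -171$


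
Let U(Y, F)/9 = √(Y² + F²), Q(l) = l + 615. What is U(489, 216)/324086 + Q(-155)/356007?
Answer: 460/356007 + 27*√31753/324086 ≈ 0.016138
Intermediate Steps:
Q(l) = 615 + l
U(Y, F) = 9*√(F² + Y²) (U(Y, F) = 9*√(Y² + F²) = 9*√(F² + Y²))
U(489, 216)/324086 + Q(-155)/356007 = (9*√(216² + 489²))/324086 + (615 - 155)/356007 = (9*√(46656 + 239121))*(1/324086) + 460*(1/356007) = (9*√285777)*(1/324086) + 460/356007 = (9*(3*√31753))*(1/324086) + 460/356007 = (27*√31753)*(1/324086) + 460/356007 = 27*√31753/324086 + 460/356007 = 460/356007 + 27*√31753/324086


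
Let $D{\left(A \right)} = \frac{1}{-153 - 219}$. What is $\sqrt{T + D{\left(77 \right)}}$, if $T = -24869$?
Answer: $\frac{i \sqrt{860368017}}{186} \approx 157.7 i$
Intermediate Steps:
$D{\left(A \right)} = - \frac{1}{372}$ ($D{\left(A \right)} = \frac{1}{-372} = - \frac{1}{372}$)
$\sqrt{T + D{\left(77 \right)}} = \sqrt{-24869 - \frac{1}{372}} = \sqrt{- \frac{9251269}{372}} = \frac{i \sqrt{860368017}}{186}$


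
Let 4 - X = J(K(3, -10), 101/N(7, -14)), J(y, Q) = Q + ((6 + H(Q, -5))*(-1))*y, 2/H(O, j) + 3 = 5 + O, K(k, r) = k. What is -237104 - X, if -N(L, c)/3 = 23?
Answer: -605414981/2553 ≈ -2.3714e+5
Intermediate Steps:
N(L, c) = -69 (N(L, c) = -3*23 = -69)
H(O, j) = 2/(2 + O) (H(O, j) = 2/(-3 + (5 + O)) = 2/(2 + O))
J(y, Q) = Q + y*(-6 - 2/(2 + Q)) (J(y, Q) = Q + ((6 + 2/(2 + Q))*(-1))*y = Q + (-6 - 2/(2 + Q))*y = Q + y*(-6 - 2/(2 + Q)))
X = 88469/2553 (X = 4 - (-2*3 + (2 + 101/(-69))*(101/(-69) - 6*3))/(2 + 101/(-69)) = 4 - (-6 + (2 + 101*(-1/69))*(101*(-1/69) - 18))/(2 + 101*(-1/69)) = 4 - (-6 + (2 - 101/69)*(-101/69 - 18))/(2 - 101/69) = 4 - (-6 + (37/69)*(-1343/69))/37/69 = 4 - 69*(-6 - 49691/4761)/37 = 4 - 69*(-78257)/(37*4761) = 4 - 1*(-78257/2553) = 4 + 78257/2553 = 88469/2553 ≈ 34.653)
-237104 - X = -237104 - 1*88469/2553 = -237104 - 88469/2553 = -605414981/2553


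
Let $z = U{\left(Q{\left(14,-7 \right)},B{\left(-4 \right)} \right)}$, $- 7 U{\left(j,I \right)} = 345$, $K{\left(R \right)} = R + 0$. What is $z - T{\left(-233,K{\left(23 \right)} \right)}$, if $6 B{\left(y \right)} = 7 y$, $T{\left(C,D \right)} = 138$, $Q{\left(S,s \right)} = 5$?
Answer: $- \frac{1311}{7} \approx -187.29$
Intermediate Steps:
$K{\left(R \right)} = R$
$B{\left(y \right)} = \frac{7 y}{6}$
$U{\left(j,I \right)} = - \frac{345}{7}$ ($U{\left(j,I \right)} = \left(- \frac{1}{7}\right) 345 = - \frac{345}{7}$)
$z = - \frac{345}{7} \approx -49.286$
$z - T{\left(-233,K{\left(23 \right)} \right)} = - \frac{345}{7} - 138 = - \frac{1311}{7}$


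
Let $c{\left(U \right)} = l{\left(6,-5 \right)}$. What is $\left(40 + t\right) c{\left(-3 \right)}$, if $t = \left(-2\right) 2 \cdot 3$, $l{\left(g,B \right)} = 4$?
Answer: $112$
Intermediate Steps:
$c{\left(U \right)} = 4$
$t = -12$ ($t = \left(-4\right) 3 = -12$)
$\left(40 + t\right) c{\left(-3 \right)} = \left(40 - 12\right) 4 = 28 \cdot 4 = 112$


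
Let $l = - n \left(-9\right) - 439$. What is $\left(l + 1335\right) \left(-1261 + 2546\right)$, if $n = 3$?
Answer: $1186055$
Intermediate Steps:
$l = -412$ ($l = \left(-1\right) 3 \left(-9\right) - 439 = \left(-3\right) \left(-9\right) - 439 = 27 - 439 = -412$)
$\left(l + 1335\right) \left(-1261 + 2546\right) = \left(-412 + 1335\right) \left(-1261 + 2546\right) = 923 \cdot 1285 = 1186055$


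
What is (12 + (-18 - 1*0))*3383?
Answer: -20298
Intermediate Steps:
(12 + (-18 - 1*0))*3383 = (12 + (-18 + 0))*3383 = (12 - 18)*3383 = -6*3383 = -20298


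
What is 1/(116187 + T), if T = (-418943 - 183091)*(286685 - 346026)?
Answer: 1/35725415781 ≈ 2.7991e-11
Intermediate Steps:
T = 35725299594 (T = -602034*(-59341) = 35725299594)
1/(116187 + T) = 1/(116187 + 35725299594) = 1/35725415781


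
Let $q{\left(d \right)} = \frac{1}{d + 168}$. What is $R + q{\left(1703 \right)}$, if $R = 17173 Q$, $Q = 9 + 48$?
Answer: $\frac{1831448932}{1871} \approx 9.7886 \cdot 10^{5}$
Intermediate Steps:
$Q = 57$
$q{\left(d \right)} = \frac{1}{168 + d}$
$R = 978861$ ($R = 17173 \cdot 57 = 978861$)
$R + q{\left(1703 \right)} = 978861 + \frac{1}{168 + 1703} = 978861 + \frac{1}{1871} = \frac{1831448932}{1871}$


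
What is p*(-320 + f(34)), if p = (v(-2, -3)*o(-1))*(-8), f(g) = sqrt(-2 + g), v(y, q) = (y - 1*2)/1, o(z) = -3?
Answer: 30720 - 384*sqrt(2) ≈ 30177.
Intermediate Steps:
v(y, q) = -2 + y (v(y, q) = (y - 2)*1 = (-2 + y)*1 = -2 + y)
p = -96 (p = ((-2 - 2)*(-3))*(-8) = -4*(-3)*(-8) = 12*(-8) = -96)
p*(-320 + f(34)) = -96*(-320 + sqrt(-2 + 34)) = -96*(-320 + sqrt(32)) = -96*(-320 + 4*sqrt(2)) = 30720 - 384*sqrt(2)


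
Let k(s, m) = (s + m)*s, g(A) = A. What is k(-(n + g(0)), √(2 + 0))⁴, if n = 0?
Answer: 0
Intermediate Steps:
k(s, m) = s*(m + s) (k(s, m) = (m + s)*s = s*(m + s))
k(-(n + g(0)), √(2 + 0))⁴ = ((-(0 + 0))*(√(2 + 0) - (0 + 0)))⁴ = ((-1*0)*(√2 - 1*0))⁴ = (0*(√2 + 0))⁴ = (0*√2)⁴ = 0⁴ = 0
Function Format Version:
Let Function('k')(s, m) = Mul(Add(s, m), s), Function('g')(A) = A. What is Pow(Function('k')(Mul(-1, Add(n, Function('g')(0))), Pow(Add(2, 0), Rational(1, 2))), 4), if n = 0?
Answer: 0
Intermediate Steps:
Function('k')(s, m) = Mul(s, Add(m, s)) (Function('k')(s, m) = Mul(Add(m, s), s) = Mul(s, Add(m, s)))
Pow(Function('k')(Mul(-1, Add(n, Function('g')(0))), Pow(Add(2, 0), Rational(1, 2))), 4) = Pow(Mul(Mul(-1, Add(0, 0)), Add(Pow(Add(2, 0), Rational(1, 2)), Mul(-1, Add(0, 0)))), 4) = Pow(Mul(Mul(-1, 0), Add(Pow(2, Rational(1, 2)), Mul(-1, 0))), 4) = Pow(Mul(0, Add(Pow(2, Rational(1, 2)), 0)), 4) = Pow(Mul(0, Pow(2, Rational(1, 2))), 4) = Pow(0, 4) = 0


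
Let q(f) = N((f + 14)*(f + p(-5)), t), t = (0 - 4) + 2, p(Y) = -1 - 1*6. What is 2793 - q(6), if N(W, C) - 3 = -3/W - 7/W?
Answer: 5579/2 ≈ 2789.5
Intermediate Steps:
p(Y) = -7 (p(Y) = -1 - 6 = -7)
t = -2 (t = -4 + 2 = -2)
N(W, C) = 3 - 10/W (N(W, C) = 3 + (-3/W - 7/W) = 3 - 10/W)
q(f) = 3 - 10/((-7 + f)*(14 + f)) (q(f) = 3 - 10*1/((f - 7)*(f + 14)) = 3 - 10*1/((-7 + f)*(14 + f)) = 3 - 10/((-7 + f)*(14 + f)))
2793 - q(6) = 2793 - (-304 + 3*6**2 + 21*6)/(-98 + 6**2 + 7*6) = 2793 - (-304 + 3*36 + 126)/(-98 + 36 + 42) = 2793 - (-304 + 108 + 126)/(-20) = 2793 - (-1)*(-70)/20 = 2793 - 1*7/2 = 2793 - 7/2 = 5579/2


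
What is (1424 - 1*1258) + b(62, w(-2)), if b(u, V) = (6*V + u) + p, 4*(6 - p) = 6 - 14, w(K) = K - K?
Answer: 236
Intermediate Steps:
w(K) = 0
p = 8 (p = 6 - (6 - 14)/4 = 6 - ¼*(-8) = 6 + 2 = 8)
b(u, V) = 8 + u + 6*V (b(u, V) = (6*V + u) + 8 = (u + 6*V) + 8 = 8 + u + 6*V)
(1424 - 1*1258) + b(62, w(-2)) = (1424 - 1*1258) + (8 + 62 + 6*0) = (1424 - 1258) + (8 + 62 + 0) = 166 + 70 = 236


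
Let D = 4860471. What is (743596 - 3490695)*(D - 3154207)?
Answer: -4687276128136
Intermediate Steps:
(743596 - 3490695)*(D - 3154207) = (743596 - 3490695)*(4860471 - 3154207) = -2747099*1706264 = -4687276128136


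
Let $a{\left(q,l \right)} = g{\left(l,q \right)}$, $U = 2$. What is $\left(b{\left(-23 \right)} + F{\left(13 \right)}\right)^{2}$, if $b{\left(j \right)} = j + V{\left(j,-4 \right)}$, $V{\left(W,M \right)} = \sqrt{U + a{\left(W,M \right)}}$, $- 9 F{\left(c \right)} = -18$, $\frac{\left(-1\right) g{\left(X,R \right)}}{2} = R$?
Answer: $489 - 168 \sqrt{3} \approx 198.02$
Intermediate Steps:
$g{\left(X,R \right)} = - 2 R$
$F{\left(c \right)} = 2$ ($F{\left(c \right)} = \left(- \frac{1}{9}\right) \left(-18\right) = 2$)
$a{\left(q,l \right)} = - 2 q$
$V{\left(W,M \right)} = \sqrt{2 - 2 W}$
$b{\left(j \right)} = j + \sqrt{2 - 2 j}$
$\left(b{\left(-23 \right)} + F{\left(13 \right)}\right)^{2} = \left(\left(-23 + \sqrt{2 - -46}\right) + 2\right)^{2} = \left(\left(-23 + \sqrt{2 + 46}\right) + 2\right)^{2} = \left(\left(-23 + \sqrt{48}\right) + 2\right)^{2} = \left(\left(-23 + 4 \sqrt{3}\right) + 2\right)^{2} = \left(-21 + 4 \sqrt{3}\right)^{2}$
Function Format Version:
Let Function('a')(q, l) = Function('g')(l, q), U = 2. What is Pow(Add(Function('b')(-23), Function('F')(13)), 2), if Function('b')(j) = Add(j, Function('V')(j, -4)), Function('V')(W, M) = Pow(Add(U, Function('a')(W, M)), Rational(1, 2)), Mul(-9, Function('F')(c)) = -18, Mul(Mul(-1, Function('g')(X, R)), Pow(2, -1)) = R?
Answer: Add(489, Mul(-168, Pow(3, Rational(1, 2)))) ≈ 198.02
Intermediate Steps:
Function('g')(X, R) = Mul(-2, R)
Function('F')(c) = 2 (Function('F')(c) = Mul(Rational(-1, 9), -18) = 2)
Function('a')(q, l) = Mul(-2, q)
Function('V')(W, M) = Pow(Add(2, Mul(-2, W)), Rational(1, 2))
Function('b')(j) = Add(j, Pow(Add(2, Mul(-2, j)), Rational(1, 2)))
Pow(Add(Function('b')(-23), Function('F')(13)), 2) = Pow(Add(Add(-23, Pow(Add(2, Mul(-2, -23)), Rational(1, 2))), 2), 2) = Pow(Add(Add(-23, Pow(Add(2, 46), Rational(1, 2))), 2), 2) = Pow(Add(Add(-23, Pow(48, Rational(1, 2))), 2), 2) = Pow(Add(Add(-23, Mul(4, Pow(3, Rational(1, 2)))), 2), 2) = Pow(Add(-21, Mul(4, Pow(3, Rational(1, 2)))), 2)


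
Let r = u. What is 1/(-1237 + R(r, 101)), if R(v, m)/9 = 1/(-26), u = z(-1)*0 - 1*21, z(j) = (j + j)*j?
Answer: -26/32171 ≈ -0.00080818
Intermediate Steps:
z(j) = 2*j**2 (z(j) = (2*j)*j = 2*j**2)
u = -21 (u = (2*(-1)**2)*0 - 1*21 = (2*1)*0 - 21 = 2*0 - 21 = 0 - 21 = -21)
r = -21
R(v, m) = -9/26 (R(v, m) = 9*(1/(-26)) = 9*(1*(-1/26)) = 9*(-1/26) = -9/26)
1/(-1237 + R(r, 101)) = 1/(-1237 - 9/26) = 1/(-32171/26) = -26/32171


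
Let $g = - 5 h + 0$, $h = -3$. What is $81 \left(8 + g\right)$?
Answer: $1863$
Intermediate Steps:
$g = 15$ ($g = \left(-5\right) \left(-3\right) + 0 = 15 + 0 = 15$)
$81 \left(8 + g\right) = 81 \left(8 + 15\right) = 81 \cdot 23 = 1863$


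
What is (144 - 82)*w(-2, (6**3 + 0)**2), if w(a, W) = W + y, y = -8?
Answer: 2892176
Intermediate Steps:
w(a, W) = -8 + W (w(a, W) = W - 8 = -8 + W)
(144 - 82)*w(-2, (6**3 + 0)**2) = (144 - 82)*(-8 + (6**3 + 0)**2) = 62*(-8 + (216 + 0)**2) = 62*(-8 + 216**2) = 62*(-8 + 46656) = 62*46648 = 2892176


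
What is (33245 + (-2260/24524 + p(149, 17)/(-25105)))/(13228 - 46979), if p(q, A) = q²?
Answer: -5116878711319/5194911900005 ≈ -0.98498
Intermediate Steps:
(33245 + (-2260/24524 + p(149, 17)/(-25105)))/(13228 - 46979) = (33245 + (-2260/24524 + 149²/(-25105)))/(13228 - 46979) = (33245 + (-2260*1/24524 + 22201*(-1/25105)))/(-33751) = (33245 + (-565/6131 - 22201/25105))*(-1/33751) = (33245 - 150298656/153918755)*(-1/33751) = (5116878711319/153918755)*(-1/33751) = -5116878711319/5194911900005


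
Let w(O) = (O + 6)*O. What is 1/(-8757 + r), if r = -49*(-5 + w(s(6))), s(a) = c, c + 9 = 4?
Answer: -1/8267 ≈ -0.00012096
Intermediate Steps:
c = -5 (c = -9 + 4 = -5)
s(a) = -5
w(O) = O*(6 + O) (w(O) = (6 + O)*O = O*(6 + O))
r = 490 (r = -49*(-5 - 5*(6 - 5)) = -49*(-5 - 5*1) = -49*(-5 - 5) = -49*(-10) = 490)
1/(-8757 + r) = 1/(-8757 + 490) = 1/(-8267) = -1/8267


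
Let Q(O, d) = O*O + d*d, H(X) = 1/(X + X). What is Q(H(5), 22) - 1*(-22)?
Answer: 50601/100 ≈ 506.01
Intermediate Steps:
H(X) = 1/(2*X)
Q(O, d) = O² + d²
Q(H(5), 22) - 1*(-22) = (((½)/5)² + 22²) - 1*(-22) = (((½)*(⅕))² + 484) + 22 = ((⅒)² + 484) + 22 = (1/100 + 484) + 22 = 48401/100 + 22 = 50601/100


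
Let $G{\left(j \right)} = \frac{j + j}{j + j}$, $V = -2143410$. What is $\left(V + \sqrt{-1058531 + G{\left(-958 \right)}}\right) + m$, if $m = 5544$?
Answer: $-2137866 + i \sqrt{1058530} \approx -2.1379 \cdot 10^{6} + 1028.8 i$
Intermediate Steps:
$G{\left(j \right)} = 1$ ($G{\left(j \right)} = \frac{2 j}{2 j} = 2 j \frac{1}{2 j} = 1$)
$\left(V + \sqrt{-1058531 + G{\left(-958 \right)}}\right) + m = \left(-2143410 + \sqrt{-1058531 + 1}\right) + 5544 = \left(-2143410 + \sqrt{-1058530}\right) + 5544 = \left(-2143410 + i \sqrt{1058530}\right) + 5544 = -2137866 + i \sqrt{1058530}$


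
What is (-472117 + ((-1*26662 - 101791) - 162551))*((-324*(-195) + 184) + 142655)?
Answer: -157217425299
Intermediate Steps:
(-472117 + ((-1*26662 - 101791) - 162551))*((-324*(-195) + 184) + 142655) = (-472117 + ((-26662 - 101791) - 162551))*((63180 + 184) + 142655) = (-472117 + (-128453 - 162551))*(63364 + 142655) = (-472117 - 291004)*206019 = -763121*206019 = -157217425299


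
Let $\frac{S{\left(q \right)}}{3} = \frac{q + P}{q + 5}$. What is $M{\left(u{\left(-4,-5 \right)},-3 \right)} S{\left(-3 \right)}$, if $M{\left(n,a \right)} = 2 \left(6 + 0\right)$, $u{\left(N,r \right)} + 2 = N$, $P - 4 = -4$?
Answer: $-54$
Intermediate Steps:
$P = 0$ ($P = 4 - 4 = 0$)
$u{\left(N,r \right)} = -2 + N$
$M{\left(n,a \right)} = 12$ ($M{\left(n,a \right)} = 2 \cdot 6 = 12$)
$S{\left(q \right)} = \frac{3 q}{5 + q}$ ($S{\left(q \right)} = 3 \frac{q + 0}{q + 5} = 3 \frac{q}{5 + q} = \frac{3 q}{5 + q}$)
$M{\left(u{\left(-4,-5 \right)},-3 \right)} S{\left(-3 \right)} = 12 \cdot 3 \left(-3\right) \frac{1}{5 - 3} = 12 \cdot 3 \left(-3\right) \frac{1}{2} = 12 \left(- \frac{9}{2}\right) = -54$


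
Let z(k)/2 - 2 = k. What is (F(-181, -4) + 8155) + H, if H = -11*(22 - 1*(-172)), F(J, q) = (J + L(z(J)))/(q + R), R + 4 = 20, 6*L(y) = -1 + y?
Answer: 432067/72 ≈ 6000.9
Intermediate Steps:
z(k) = 4 + 2*k
L(y) = -⅙ + y/6 (L(y) = (-1 + y)/6 = -⅙ + y/6)
R = 16 (R = -4 + 20 = 16)
F(J, q) = (½ + 4*J/3)/(16 + q) (F(J, q) = (J + (-⅙ + (4 + 2*J)/6))/(q + 16) = (J + (-⅙ + (⅔ + J/3)))/(16 + q) = (J + (½ + J/3))/(16 + q) = (½ + 4*J/3)/(16 + q))
H = -2134 (H = -11*(22 + 172) = -11*194 = -2134)
(F(-181, -4) + 8155) + H = ((3 + 8*(-181))/(6*(16 - 4)) + 8155) - 2134 = ((⅙)*(3 - 1448)/12 + 8155) - 2134 = ((⅙)*(1/12)*(-1445) + 8155) - 2134 = (-1445/72 + 8155) - 2134 = 585715/72 - 2134 = 432067/72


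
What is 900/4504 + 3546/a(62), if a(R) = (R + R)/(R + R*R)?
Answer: 125773299/1126 ≈ 1.1170e+5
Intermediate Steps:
a(R) = 2*R/(R + R**2) (a(R) = (2*R)/(R + R**2) = 2*R/(R + R**2))
900/4504 + 3546/a(62) = 900/4504 + 3546/((2/(1 + 62))) = 900*(1/4504) + 3546/((2/63)) = 225/1126 + 3546/((2*(1/63))) = 225/1126 + 3546/(2/63) = 225/1126 + 3546*(63/2) = 225/1126 + 111699 = 125773299/1126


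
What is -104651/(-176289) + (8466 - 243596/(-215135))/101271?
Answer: 867049533741023/1280265754544355 ≈ 0.67724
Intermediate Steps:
-104651/(-176289) + (8466 - 243596/(-215135))/101271 = -104651*(-1/176289) + (8466 - 243596*(-1)/215135)*(1/101271) = 104651/176289 + (8466 - 1*(-243596/215135))*(1/101271) = 104651/176289 + (8466 + 243596/215135)*(1/101271) = 104651/176289 + (1821576506/215135)*(1/101271) = 104651/176289 + 1821576506/21786936585 = 867049533741023/1280265754544355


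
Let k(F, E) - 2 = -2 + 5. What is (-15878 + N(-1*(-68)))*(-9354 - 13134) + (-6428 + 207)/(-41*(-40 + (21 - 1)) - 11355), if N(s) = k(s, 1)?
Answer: 3760489579061/10535 ≈ 3.5695e+8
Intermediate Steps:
k(F, E) = 5 (k(F, E) = 2 + (-2 + 5) = 2 + 3 = 5)
N(s) = 5
(-15878 + N(-1*(-68)))*(-9354 - 13134) + (-6428 + 207)/(-41*(-40 + (21 - 1)) - 11355) = (-15878 + 5)*(-9354 - 13134) + (-6428 + 207)/(-41*(-40 + (21 - 1)) - 11355) = -15873*(-22488) - 6221/(-41*(-40 + 20) - 11355) = 356952024 - 6221/(-41*(-20) - 11355) = 356952024 - 6221/(820 - 11355) = 356952024 - 6221/(-10535) = 356952024 - 6221*(-1/10535) = 356952024 + 6221/10535 = 3760489579061/10535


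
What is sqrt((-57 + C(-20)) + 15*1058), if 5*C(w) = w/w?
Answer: sqrt(395330)/5 ≈ 125.75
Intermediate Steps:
C(w) = 1/5 (C(w) = (w/w)/5 = (1/5)*1 = 1/5)
sqrt((-57 + C(-20)) + 15*1058) = sqrt((-57 + 1/5) + 15*1058) = sqrt(-284/5 + 15870) = sqrt(79066/5) = sqrt(395330)/5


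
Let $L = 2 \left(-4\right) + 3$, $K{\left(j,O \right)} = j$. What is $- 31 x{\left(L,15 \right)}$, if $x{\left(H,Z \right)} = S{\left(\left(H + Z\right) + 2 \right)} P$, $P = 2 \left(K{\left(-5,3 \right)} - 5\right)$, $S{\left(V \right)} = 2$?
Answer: $1240$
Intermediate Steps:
$L = -5$ ($L = -8 + 3 = -5$)
$P = -20$ ($P = 2 \left(-5 - 5\right) = 2 \left(-10\right) = -20$)
$x{\left(H,Z \right)} = -40$ ($x{\left(H,Z \right)} = 2 \left(-20\right) = -40$)
$- 31 x{\left(L,15 \right)} = \left(-31\right) \left(-40\right) = 1240$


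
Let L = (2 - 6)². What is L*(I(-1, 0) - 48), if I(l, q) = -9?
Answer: -912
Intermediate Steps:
L = 16 (L = (-4)² = 16)
L*(I(-1, 0) - 48) = 16*(-9 - 48) = 16*(-57) = -912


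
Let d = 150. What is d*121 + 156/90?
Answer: 272276/15 ≈ 18152.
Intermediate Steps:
d*121 + 156/90 = 150*121 + 156/90 = 18150 + 156*(1/90) = 18150 + 26/15 = 272276/15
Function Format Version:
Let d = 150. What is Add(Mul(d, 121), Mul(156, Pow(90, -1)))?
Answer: Rational(272276, 15) ≈ 18152.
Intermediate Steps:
Add(Mul(d, 121), Mul(156, Pow(90, -1))) = Add(Mul(150, 121), Mul(156, Pow(90, -1))) = Add(18150, Mul(156, Rational(1, 90))) = Add(18150, Rational(26, 15)) = Rational(272276, 15)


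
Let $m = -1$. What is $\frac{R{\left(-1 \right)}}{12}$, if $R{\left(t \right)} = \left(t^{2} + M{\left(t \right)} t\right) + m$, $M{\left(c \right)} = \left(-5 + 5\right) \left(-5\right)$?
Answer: $0$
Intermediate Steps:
$M{\left(c \right)} = 0$ ($M{\left(c \right)} = 0 \left(-5\right) = 0$)
$R{\left(t \right)} = -1 + t^{2}$ ($R{\left(t \right)} = \left(t^{2} + 0 t\right) - 1 = \left(t^{2} + 0\right) - 1 = t^{2} - 1 = -1 + t^{2}$)
$\frac{R{\left(-1 \right)}}{12} = \frac{-1 + \left(-1\right)^{2}}{12} = \left(-1 + 1\right) \frac{1}{12} = 0 \cdot \frac{1}{12} = 0$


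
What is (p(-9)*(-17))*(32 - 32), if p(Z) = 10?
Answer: 0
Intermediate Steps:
(p(-9)*(-17))*(32 - 32) = (10*(-17))*(32 - 32) = -170*0 = 0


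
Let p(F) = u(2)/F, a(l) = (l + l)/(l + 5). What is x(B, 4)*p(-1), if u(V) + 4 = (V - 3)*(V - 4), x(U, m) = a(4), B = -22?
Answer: 16/9 ≈ 1.7778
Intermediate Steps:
a(l) = 2*l/(5 + l) (a(l) = (2*l)/(5 + l) = 2*l/(5 + l))
x(U, m) = 8/9 (x(U, m) = 2*4/(5 + 4) = 2*4/9 = 2*4*(⅑) = 8/9)
u(V) = -4 + (-4 + V)*(-3 + V) (u(V) = -4 + (V - 3)*(V - 4) = -4 + (-3 + V)*(-4 + V) = -4 + (-4 + V)*(-3 + V))
p(F) = -2/F (p(F) = (8 + 2² - 7*2)/F = (8 + 4 - 14)/F = -2/F)
x(B, 4)*p(-1) = 8*(-2/(-1))/9 = 8*(-2*(-1))/9 = (8/9)*2 = 16/9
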